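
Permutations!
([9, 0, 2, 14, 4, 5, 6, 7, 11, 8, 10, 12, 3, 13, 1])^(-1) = (0 1 14 3 12 11 8 9)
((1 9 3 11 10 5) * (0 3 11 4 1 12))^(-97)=(0 4 9 10 12 3 1 11 5)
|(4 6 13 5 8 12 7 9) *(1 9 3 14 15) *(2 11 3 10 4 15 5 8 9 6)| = |(1 6 13 8 12 7 10 4 2 11 3 14 5 9 15)| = 15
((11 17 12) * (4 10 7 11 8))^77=((4 10 7 11 17 12 8))^77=(17)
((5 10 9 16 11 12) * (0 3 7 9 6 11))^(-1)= (0 16 9 7 3)(5 12 11 6 10)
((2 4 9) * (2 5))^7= (2 5 9 4)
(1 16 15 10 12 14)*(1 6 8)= [0, 16, 2, 3, 4, 5, 8, 7, 1, 9, 12, 11, 14, 13, 6, 10, 15]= (1 16 15 10 12 14 6 8)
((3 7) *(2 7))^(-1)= ((2 7 3))^(-1)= (2 3 7)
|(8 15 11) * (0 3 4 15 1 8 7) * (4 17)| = |(0 3 17 4 15 11 7)(1 8)| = 14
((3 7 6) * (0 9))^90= (9)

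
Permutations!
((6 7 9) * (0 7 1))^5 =(9)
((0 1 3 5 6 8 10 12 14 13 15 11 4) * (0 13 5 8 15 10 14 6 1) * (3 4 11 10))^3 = ((1 4 13 3 8 14 5)(6 15 10 12))^3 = (1 3 5 13 14 4 8)(6 12 10 15)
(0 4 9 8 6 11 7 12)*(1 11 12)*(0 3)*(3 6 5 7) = (0 4 9 8 5 7 1 11 3)(6 12) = [4, 11, 2, 0, 9, 7, 12, 1, 5, 8, 10, 3, 6]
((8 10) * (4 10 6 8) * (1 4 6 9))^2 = (1 10 8)(4 6 9)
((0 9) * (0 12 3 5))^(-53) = (0 12 5 9 3)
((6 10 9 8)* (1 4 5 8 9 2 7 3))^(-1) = (1 3 7 2 10 6 8 5 4)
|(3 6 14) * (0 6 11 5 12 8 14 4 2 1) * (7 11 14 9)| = 30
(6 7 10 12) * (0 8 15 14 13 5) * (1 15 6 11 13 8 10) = (0 10 12 11 13 5)(1 15 14 8 6 7) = [10, 15, 2, 3, 4, 0, 7, 1, 6, 9, 12, 13, 11, 5, 8, 14]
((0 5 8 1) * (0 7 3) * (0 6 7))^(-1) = (0 1 8 5)(3 7 6)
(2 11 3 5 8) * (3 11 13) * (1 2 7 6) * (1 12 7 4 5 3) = (1 2 13)(4 5 8)(6 12 7) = [0, 2, 13, 3, 5, 8, 12, 6, 4, 9, 10, 11, 7, 1]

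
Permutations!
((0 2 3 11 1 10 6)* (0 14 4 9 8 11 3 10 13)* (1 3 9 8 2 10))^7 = (0 3 6 2 4 13 11 10 9 14 1 8)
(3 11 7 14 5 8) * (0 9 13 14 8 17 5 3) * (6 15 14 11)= (0 9 13 11 7 8)(3 6 15 14)(5 17)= [9, 1, 2, 6, 4, 17, 15, 8, 0, 13, 10, 7, 12, 11, 3, 14, 16, 5]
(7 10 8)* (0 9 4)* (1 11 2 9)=(0 1 11 2 9 4)(7 10 8)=[1, 11, 9, 3, 0, 5, 6, 10, 7, 4, 8, 2]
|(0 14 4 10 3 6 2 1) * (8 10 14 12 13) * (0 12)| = 8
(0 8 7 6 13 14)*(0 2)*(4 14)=(0 8 7 6 13 4 14 2)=[8, 1, 0, 3, 14, 5, 13, 6, 7, 9, 10, 11, 12, 4, 2]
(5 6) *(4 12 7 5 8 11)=(4 12 7 5 6 8 11)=[0, 1, 2, 3, 12, 6, 8, 5, 11, 9, 10, 4, 7]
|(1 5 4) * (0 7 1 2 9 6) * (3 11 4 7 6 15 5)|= |(0 6)(1 3 11 4 2 9 15 5 7)|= 18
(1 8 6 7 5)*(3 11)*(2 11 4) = (1 8 6 7 5)(2 11 3 4) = [0, 8, 11, 4, 2, 1, 7, 5, 6, 9, 10, 3]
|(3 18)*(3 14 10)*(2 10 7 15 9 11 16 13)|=11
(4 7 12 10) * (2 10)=[0, 1, 10, 3, 7, 5, 6, 12, 8, 9, 4, 11, 2]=(2 10 4 7 12)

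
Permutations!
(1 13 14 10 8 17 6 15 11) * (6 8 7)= (1 13 14 10 7 6 15 11)(8 17)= [0, 13, 2, 3, 4, 5, 15, 6, 17, 9, 7, 1, 12, 14, 10, 11, 16, 8]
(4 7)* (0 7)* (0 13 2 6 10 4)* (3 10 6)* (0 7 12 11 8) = [12, 1, 3, 10, 13, 5, 6, 7, 0, 9, 4, 8, 11, 2] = (0 12 11 8)(2 3 10 4 13)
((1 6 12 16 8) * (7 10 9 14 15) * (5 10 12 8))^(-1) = (1 8 6)(5 16 12 7 15 14 9 10)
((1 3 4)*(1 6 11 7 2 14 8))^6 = ((1 3 4 6 11 7 2 14 8))^6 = (1 2 6)(3 14 11)(4 8 7)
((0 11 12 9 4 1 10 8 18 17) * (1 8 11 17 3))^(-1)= ((0 17)(1 10 11 12 9 4 8 18 3))^(-1)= (0 17)(1 3 18 8 4 9 12 11 10)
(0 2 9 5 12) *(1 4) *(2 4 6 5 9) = (0 4 1 6 5 12) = [4, 6, 2, 3, 1, 12, 5, 7, 8, 9, 10, 11, 0]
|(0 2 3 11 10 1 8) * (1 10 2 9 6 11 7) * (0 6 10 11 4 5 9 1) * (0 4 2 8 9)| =12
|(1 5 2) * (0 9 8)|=|(0 9 8)(1 5 2)|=3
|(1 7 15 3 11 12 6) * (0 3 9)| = 9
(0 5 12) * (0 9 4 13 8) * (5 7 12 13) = (0 7 12 9 4 5 13 8) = [7, 1, 2, 3, 5, 13, 6, 12, 0, 4, 10, 11, 9, 8]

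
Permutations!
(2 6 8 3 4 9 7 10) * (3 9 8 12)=(2 6 12 3 4 8 9 7 10)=[0, 1, 6, 4, 8, 5, 12, 10, 9, 7, 2, 11, 3]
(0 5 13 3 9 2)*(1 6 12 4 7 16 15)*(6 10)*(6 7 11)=(0 5 13 3 9 2)(1 10 7 16 15)(4 11 6 12)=[5, 10, 0, 9, 11, 13, 12, 16, 8, 2, 7, 6, 4, 3, 14, 1, 15]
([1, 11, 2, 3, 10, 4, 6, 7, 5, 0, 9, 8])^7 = (0 9 10 4 5 8 11 1)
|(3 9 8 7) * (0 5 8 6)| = |(0 5 8 7 3 9 6)| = 7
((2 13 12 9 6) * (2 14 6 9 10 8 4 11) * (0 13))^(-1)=((0 13 12 10 8 4 11 2)(6 14))^(-1)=(0 2 11 4 8 10 12 13)(6 14)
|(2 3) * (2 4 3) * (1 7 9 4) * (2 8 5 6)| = |(1 7 9 4 3)(2 8 5 6)| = 20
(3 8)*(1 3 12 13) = (1 3 8 12 13) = [0, 3, 2, 8, 4, 5, 6, 7, 12, 9, 10, 11, 13, 1]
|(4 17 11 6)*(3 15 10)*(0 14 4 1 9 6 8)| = |(0 14 4 17 11 8)(1 9 6)(3 15 10)| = 6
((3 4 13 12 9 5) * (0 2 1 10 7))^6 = (13)(0 2 1 10 7)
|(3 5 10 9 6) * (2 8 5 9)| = |(2 8 5 10)(3 9 6)| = 12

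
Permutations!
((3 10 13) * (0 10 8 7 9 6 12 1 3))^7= (0 10 13)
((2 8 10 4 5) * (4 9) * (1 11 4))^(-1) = (1 9 10 8 2 5 4 11)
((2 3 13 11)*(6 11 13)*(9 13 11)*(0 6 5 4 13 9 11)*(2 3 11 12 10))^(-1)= (0 13 4 5 3 11 2 10 12 6)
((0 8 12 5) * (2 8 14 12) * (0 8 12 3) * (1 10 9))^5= (0 3 14)(1 9 10)(2 12 5 8)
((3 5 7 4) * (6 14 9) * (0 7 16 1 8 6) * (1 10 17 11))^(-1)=(0 9 14 6 8 1 11 17 10 16 5 3 4 7)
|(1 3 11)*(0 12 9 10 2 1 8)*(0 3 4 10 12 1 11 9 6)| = 11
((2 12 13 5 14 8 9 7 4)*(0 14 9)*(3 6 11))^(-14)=((0 14 8)(2 12 13 5 9 7 4)(3 6 11))^(-14)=(0 14 8)(3 6 11)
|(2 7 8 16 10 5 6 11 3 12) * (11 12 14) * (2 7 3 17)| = |(2 3 14 11 17)(5 6 12 7 8 16 10)| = 35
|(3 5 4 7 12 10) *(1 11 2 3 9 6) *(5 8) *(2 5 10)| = |(1 11 5 4 7 12 2 3 8 10 9 6)| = 12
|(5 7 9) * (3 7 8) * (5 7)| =|(3 5 8)(7 9)| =6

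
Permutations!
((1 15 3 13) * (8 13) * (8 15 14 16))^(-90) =(16)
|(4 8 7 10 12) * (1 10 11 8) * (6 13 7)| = |(1 10 12 4)(6 13 7 11 8)| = 20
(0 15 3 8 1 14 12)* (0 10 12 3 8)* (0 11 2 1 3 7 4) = [15, 14, 1, 11, 0, 5, 6, 4, 3, 9, 12, 2, 10, 13, 7, 8] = (0 15 8 3 11 2 1 14 7 4)(10 12)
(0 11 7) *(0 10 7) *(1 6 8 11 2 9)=(0 2 9 1 6 8 11)(7 10)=[2, 6, 9, 3, 4, 5, 8, 10, 11, 1, 7, 0]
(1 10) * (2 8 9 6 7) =(1 10)(2 8 9 6 7) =[0, 10, 8, 3, 4, 5, 7, 2, 9, 6, 1]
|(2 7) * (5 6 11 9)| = 4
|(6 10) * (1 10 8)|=4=|(1 10 6 8)|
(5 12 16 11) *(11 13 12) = (5 11)(12 16 13) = [0, 1, 2, 3, 4, 11, 6, 7, 8, 9, 10, 5, 16, 12, 14, 15, 13]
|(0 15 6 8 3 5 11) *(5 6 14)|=15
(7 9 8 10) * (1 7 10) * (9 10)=[0, 7, 2, 3, 4, 5, 6, 10, 1, 8, 9]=(1 7 10 9 8)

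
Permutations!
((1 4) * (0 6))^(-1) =(0 6)(1 4)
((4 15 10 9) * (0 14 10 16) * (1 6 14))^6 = ((0 1 6 14 10 9 4 15 16))^6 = (0 4 14)(1 15 10)(6 16 9)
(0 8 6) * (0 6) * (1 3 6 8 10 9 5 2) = (0 10 9 5 2 1 3 6 8) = [10, 3, 1, 6, 4, 2, 8, 7, 0, 5, 9]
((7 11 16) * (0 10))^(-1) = ((0 10)(7 11 16))^(-1) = (0 10)(7 16 11)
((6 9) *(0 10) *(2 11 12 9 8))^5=(0 10)(2 8 6 9 12 11)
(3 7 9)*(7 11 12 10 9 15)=[0, 1, 2, 11, 4, 5, 6, 15, 8, 3, 9, 12, 10, 13, 14, 7]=(3 11 12 10 9)(7 15)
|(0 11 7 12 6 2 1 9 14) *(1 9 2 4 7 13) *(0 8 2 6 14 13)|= |(0 11)(1 6 4 7 12 14 8 2 9 13)|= 10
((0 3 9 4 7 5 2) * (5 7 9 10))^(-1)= ((0 3 10 5 2)(4 9))^(-1)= (0 2 5 10 3)(4 9)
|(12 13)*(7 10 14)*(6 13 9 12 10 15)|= 6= |(6 13 10 14 7 15)(9 12)|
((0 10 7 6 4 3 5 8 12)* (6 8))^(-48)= ((0 10 7 8 12)(3 5 6 4))^(-48)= (0 7 12 10 8)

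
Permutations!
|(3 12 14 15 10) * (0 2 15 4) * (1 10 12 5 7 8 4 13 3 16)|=33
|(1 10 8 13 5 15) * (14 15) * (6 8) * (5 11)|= 9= |(1 10 6 8 13 11 5 14 15)|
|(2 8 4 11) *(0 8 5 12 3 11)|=|(0 8 4)(2 5 12 3 11)|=15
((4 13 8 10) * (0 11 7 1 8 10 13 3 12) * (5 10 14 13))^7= (0 4 8 11 3 5 7 12 10 1)(13 14)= ((0 11 7 1 8 5 10 4 3 12)(13 14))^7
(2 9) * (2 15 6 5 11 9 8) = (2 8)(5 11 9 15 6) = [0, 1, 8, 3, 4, 11, 5, 7, 2, 15, 10, 9, 12, 13, 14, 6]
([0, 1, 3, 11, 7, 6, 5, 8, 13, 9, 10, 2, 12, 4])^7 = (2 3 11)(4 13 8 7)(5 6)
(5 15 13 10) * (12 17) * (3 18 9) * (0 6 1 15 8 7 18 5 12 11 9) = (0 6 1 15 13 10 12 17 11 9 3 5 8 7 18) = [6, 15, 2, 5, 4, 8, 1, 18, 7, 3, 12, 9, 17, 10, 14, 13, 16, 11, 0]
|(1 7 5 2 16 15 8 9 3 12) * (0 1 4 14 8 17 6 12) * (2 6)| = 44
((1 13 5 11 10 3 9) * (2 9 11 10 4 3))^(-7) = (1 9 2 10 5 13)(3 4 11)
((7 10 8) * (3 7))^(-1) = (3 8 10 7)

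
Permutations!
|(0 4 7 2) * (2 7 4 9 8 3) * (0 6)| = |(0 9 8 3 2 6)| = 6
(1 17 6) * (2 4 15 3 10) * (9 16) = (1 17 6)(2 4 15 3 10)(9 16) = [0, 17, 4, 10, 15, 5, 1, 7, 8, 16, 2, 11, 12, 13, 14, 3, 9, 6]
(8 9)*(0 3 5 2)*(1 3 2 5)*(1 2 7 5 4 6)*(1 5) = (0 7 1 3 2)(4 6 5)(8 9) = [7, 3, 0, 2, 6, 4, 5, 1, 9, 8]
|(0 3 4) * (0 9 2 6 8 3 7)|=6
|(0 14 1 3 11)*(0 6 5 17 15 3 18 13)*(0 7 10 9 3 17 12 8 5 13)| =|(0 14 1 18)(3 11 6 13 7 10 9)(5 12 8)(15 17)| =84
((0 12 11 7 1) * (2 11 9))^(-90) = (0 12 9 2 11 7 1)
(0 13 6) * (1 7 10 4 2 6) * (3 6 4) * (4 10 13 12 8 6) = (0 12 8 6)(1 7 13)(2 10 3 4) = [12, 7, 10, 4, 2, 5, 0, 13, 6, 9, 3, 11, 8, 1]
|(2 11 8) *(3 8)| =4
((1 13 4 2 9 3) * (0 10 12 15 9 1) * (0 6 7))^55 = (0 7 6 3 9 15 12 10)(1 2 4 13) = ((0 10 12 15 9 3 6 7)(1 13 4 2))^55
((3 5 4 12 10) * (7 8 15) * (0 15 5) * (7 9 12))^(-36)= ((0 15 9 12 10 3)(4 7 8 5))^(-36)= (15)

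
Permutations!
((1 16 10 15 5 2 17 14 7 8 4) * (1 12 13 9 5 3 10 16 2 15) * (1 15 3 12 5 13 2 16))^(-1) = ((1 16)(2 17 14 7 8 4 5 3 10 15 12)(9 13))^(-1) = (1 16)(2 12 15 10 3 5 4 8 7 14 17)(9 13)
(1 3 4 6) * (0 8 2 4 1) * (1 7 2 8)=(8)(0 1 3 7 2 4 6)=[1, 3, 4, 7, 6, 5, 0, 2, 8]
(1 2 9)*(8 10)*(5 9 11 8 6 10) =(1 2 11 8 5 9)(6 10) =[0, 2, 11, 3, 4, 9, 10, 7, 5, 1, 6, 8]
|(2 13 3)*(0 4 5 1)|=|(0 4 5 1)(2 13 3)|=12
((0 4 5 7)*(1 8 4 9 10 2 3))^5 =((0 9 10 2 3 1 8 4 5 7))^5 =(0 1)(2 5)(3 7)(4 10)(8 9)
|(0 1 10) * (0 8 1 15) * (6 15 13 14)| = |(0 13 14 6 15)(1 10 8)| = 15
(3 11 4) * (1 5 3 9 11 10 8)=(1 5 3 10 8)(4 9 11)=[0, 5, 2, 10, 9, 3, 6, 7, 1, 11, 8, 4]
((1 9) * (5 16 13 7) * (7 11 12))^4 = (5 12 13)(7 11 16)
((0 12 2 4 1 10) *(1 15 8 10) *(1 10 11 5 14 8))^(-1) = ((0 12 2 4 15 1 10)(5 14 8 11))^(-1) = (0 10 1 15 4 2 12)(5 11 8 14)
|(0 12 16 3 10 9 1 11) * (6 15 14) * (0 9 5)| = 6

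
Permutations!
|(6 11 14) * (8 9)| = |(6 11 14)(8 9)| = 6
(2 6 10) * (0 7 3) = (0 7 3)(2 6 10) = [7, 1, 6, 0, 4, 5, 10, 3, 8, 9, 2]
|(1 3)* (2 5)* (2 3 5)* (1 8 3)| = 2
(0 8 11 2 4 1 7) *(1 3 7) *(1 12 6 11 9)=[8, 12, 4, 7, 3, 5, 11, 0, 9, 1, 10, 2, 6]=(0 8 9 1 12 6 11 2 4 3 7)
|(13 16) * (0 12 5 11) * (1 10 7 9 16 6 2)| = 8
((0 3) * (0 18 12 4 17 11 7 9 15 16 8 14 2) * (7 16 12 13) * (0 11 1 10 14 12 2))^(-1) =(0 14 10 1 17 4 12 8 16 11 2 15 9 7 13 18 3)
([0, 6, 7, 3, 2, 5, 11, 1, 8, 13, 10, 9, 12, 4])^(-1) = [0, 7, 4, 3, 13, 5, 1, 2, 8, 11, 10, 6, 12, 9]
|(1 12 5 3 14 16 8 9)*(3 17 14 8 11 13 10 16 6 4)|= 20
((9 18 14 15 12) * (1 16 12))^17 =(1 9 15 12 14 16 18)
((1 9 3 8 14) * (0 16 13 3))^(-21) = (0 3 1 16 8 9 13 14)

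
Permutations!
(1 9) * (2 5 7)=(1 9)(2 5 7)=[0, 9, 5, 3, 4, 7, 6, 2, 8, 1]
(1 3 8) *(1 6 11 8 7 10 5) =[0, 3, 2, 7, 4, 1, 11, 10, 6, 9, 5, 8] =(1 3 7 10 5)(6 11 8)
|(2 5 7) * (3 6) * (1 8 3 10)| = 15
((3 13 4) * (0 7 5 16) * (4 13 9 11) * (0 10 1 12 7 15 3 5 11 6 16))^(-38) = (0 15 3 9 6 16 10 1 12 7 11 4 5)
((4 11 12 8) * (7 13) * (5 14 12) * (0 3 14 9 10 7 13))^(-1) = (0 7 10 9 5 11 4 8 12 14 3)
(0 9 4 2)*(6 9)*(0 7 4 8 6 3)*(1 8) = (0 3)(1 8 6 9)(2 7 4) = [3, 8, 7, 0, 2, 5, 9, 4, 6, 1]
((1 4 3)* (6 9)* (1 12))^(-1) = ((1 4 3 12)(6 9))^(-1) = (1 12 3 4)(6 9)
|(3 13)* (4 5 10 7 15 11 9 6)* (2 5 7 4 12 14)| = 22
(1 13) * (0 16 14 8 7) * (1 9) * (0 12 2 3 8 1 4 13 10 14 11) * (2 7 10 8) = [16, 8, 3, 2, 13, 5, 6, 12, 10, 4, 14, 0, 7, 9, 1, 15, 11] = (0 16 11)(1 8 10 14)(2 3)(4 13 9)(7 12)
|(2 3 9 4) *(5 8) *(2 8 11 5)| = 10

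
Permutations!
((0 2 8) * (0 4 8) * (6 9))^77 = ((0 2)(4 8)(6 9))^77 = (0 2)(4 8)(6 9)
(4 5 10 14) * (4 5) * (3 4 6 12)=(3 4 6 12)(5 10 14)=[0, 1, 2, 4, 6, 10, 12, 7, 8, 9, 14, 11, 3, 13, 5]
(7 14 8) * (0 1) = (0 1)(7 14 8) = [1, 0, 2, 3, 4, 5, 6, 14, 7, 9, 10, 11, 12, 13, 8]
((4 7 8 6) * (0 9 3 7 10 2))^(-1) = (0 2 10 4 6 8 7 3 9)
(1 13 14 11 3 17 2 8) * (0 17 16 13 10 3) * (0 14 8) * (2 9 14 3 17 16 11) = [16, 10, 0, 11, 4, 5, 6, 7, 1, 14, 17, 3, 12, 8, 2, 15, 13, 9] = (0 16 13 8 1 10 17 9 14 2)(3 11)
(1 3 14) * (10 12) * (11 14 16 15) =(1 3 16 15 11 14)(10 12) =[0, 3, 2, 16, 4, 5, 6, 7, 8, 9, 12, 14, 10, 13, 1, 11, 15]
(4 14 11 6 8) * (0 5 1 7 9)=(0 5 1 7 9)(4 14 11 6 8)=[5, 7, 2, 3, 14, 1, 8, 9, 4, 0, 10, 6, 12, 13, 11]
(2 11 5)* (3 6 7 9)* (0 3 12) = [3, 1, 11, 6, 4, 2, 7, 9, 8, 12, 10, 5, 0] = (0 3 6 7 9 12)(2 11 5)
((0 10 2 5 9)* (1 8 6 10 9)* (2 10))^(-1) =(10)(0 9)(1 5 2 6 8)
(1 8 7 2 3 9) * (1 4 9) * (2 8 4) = (1 4 9 2 3)(7 8) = [0, 4, 3, 1, 9, 5, 6, 8, 7, 2]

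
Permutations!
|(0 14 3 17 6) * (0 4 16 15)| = |(0 14 3 17 6 4 16 15)| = 8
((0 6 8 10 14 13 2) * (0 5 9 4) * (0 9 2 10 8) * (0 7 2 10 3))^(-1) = (0 3 13 14 10 5 2 7 6)(4 9)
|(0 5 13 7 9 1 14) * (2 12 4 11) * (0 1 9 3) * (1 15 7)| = |(0 5 13 1 14 15 7 3)(2 12 4 11)| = 8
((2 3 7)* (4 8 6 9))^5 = ((2 3 7)(4 8 6 9))^5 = (2 7 3)(4 8 6 9)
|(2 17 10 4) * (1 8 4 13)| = 7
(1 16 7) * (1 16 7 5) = (1 7 16 5) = [0, 7, 2, 3, 4, 1, 6, 16, 8, 9, 10, 11, 12, 13, 14, 15, 5]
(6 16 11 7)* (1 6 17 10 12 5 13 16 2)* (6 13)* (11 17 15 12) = (1 13 16 17 10 11 7 15 12 5 6 2) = [0, 13, 1, 3, 4, 6, 2, 15, 8, 9, 11, 7, 5, 16, 14, 12, 17, 10]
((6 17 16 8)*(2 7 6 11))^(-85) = ((2 7 6 17 16 8 11))^(-85) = (2 11 8 16 17 6 7)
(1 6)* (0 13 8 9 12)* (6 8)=(0 13 6 1 8 9 12)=[13, 8, 2, 3, 4, 5, 1, 7, 9, 12, 10, 11, 0, 6]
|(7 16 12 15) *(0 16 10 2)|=|(0 16 12 15 7 10 2)|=7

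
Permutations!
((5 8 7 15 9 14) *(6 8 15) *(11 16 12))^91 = ((5 15 9 14)(6 8 7)(11 16 12))^91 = (5 14 9 15)(6 8 7)(11 16 12)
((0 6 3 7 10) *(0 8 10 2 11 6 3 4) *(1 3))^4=(0 2)(1 11)(3 6)(4 7)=((0 1 3 7 2 11 6 4)(8 10))^4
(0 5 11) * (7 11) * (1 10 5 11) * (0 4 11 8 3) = (0 8 3)(1 10 5 7)(4 11) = [8, 10, 2, 0, 11, 7, 6, 1, 3, 9, 5, 4]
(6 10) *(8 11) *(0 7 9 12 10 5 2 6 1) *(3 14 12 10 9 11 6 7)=[3, 0, 7, 14, 4, 2, 5, 11, 6, 10, 1, 8, 9, 13, 12]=(0 3 14 12 9 10 1)(2 7 11 8 6 5)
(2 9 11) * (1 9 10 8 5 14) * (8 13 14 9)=[0, 8, 10, 3, 4, 9, 6, 7, 5, 11, 13, 2, 12, 14, 1]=(1 8 5 9 11 2 10 13 14)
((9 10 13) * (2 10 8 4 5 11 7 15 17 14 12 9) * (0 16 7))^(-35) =((0 16 7 15 17 14 12 9 8 4 5 11)(2 10 13))^(-35) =(0 16 7 15 17 14 12 9 8 4 5 11)(2 10 13)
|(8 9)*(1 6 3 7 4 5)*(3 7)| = |(1 6 7 4 5)(8 9)| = 10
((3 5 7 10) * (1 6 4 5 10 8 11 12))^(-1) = ((1 6 4 5 7 8 11 12)(3 10))^(-1) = (1 12 11 8 7 5 4 6)(3 10)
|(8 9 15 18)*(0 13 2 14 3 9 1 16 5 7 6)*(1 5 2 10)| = 15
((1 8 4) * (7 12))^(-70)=(12)(1 4 8)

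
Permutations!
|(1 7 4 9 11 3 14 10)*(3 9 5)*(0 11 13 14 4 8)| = |(0 11 9 13 14 10 1 7 8)(3 4 5)| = 9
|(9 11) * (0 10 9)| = 4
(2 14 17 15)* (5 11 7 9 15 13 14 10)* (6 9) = (2 10 5 11 7 6 9 15)(13 14 17) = [0, 1, 10, 3, 4, 11, 9, 6, 8, 15, 5, 7, 12, 14, 17, 2, 16, 13]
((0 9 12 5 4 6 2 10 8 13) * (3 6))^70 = ((0 9 12 5 4 3 6 2 10 8 13))^70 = (0 4 10 9 3 8 12 6 13 5 2)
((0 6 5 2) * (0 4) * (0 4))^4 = (6) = ((0 6 5 2))^4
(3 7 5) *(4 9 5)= (3 7 4 9 5)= [0, 1, 2, 7, 9, 3, 6, 4, 8, 5]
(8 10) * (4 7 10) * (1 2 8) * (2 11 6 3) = (1 11 6 3 2 8 4 7 10) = [0, 11, 8, 2, 7, 5, 3, 10, 4, 9, 1, 6]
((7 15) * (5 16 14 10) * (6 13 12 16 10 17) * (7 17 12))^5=(17)(5 10)(12 14 16)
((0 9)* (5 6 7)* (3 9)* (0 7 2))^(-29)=(0 2 6 5 7 9 3)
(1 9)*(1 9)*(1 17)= (1 17)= [0, 17, 2, 3, 4, 5, 6, 7, 8, 9, 10, 11, 12, 13, 14, 15, 16, 1]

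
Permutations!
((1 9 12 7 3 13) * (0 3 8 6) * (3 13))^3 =((0 13 1 9 12 7 8 6))^3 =(0 9 8 13 12 6 1 7)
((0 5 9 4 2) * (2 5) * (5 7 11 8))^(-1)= ((0 2)(4 7 11 8 5 9))^(-1)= (0 2)(4 9 5 8 11 7)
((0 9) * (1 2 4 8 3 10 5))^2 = ((0 9)(1 2 4 8 3 10 5))^2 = (1 4 3 5 2 8 10)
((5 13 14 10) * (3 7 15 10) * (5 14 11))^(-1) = (3 14 10 15 7)(5 11 13)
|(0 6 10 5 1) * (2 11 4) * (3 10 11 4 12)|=8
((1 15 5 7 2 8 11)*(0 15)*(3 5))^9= ((0 15 3 5 7 2 8 11 1))^9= (15)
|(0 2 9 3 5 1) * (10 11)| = |(0 2 9 3 5 1)(10 11)| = 6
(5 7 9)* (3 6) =(3 6)(5 7 9) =[0, 1, 2, 6, 4, 7, 3, 9, 8, 5]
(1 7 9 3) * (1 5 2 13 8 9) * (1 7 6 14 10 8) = (1 6 14 10 8 9 3 5 2 13) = [0, 6, 13, 5, 4, 2, 14, 7, 9, 3, 8, 11, 12, 1, 10]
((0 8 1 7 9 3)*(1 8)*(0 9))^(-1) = ((0 1 7)(3 9))^(-1) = (0 7 1)(3 9)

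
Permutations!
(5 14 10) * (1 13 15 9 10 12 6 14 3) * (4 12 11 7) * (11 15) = (1 13 11 7 4 12 6 14 15 9 10 5 3) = [0, 13, 2, 1, 12, 3, 14, 4, 8, 10, 5, 7, 6, 11, 15, 9]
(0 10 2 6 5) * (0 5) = (0 10 2 6) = [10, 1, 6, 3, 4, 5, 0, 7, 8, 9, 2]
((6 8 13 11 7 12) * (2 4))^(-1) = ((2 4)(6 8 13 11 7 12))^(-1) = (2 4)(6 12 7 11 13 8)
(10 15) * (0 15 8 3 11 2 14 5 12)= (0 15 10 8 3 11 2 14 5 12)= [15, 1, 14, 11, 4, 12, 6, 7, 3, 9, 8, 2, 0, 13, 5, 10]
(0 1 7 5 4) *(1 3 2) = (0 3 2 1 7 5 4) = [3, 7, 1, 2, 0, 4, 6, 5]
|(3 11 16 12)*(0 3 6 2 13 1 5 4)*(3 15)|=12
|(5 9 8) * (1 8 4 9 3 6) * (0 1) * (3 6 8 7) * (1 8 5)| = |(0 8 1 7 3 5 6)(4 9)| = 14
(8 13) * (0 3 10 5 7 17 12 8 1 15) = (0 3 10 5 7 17 12 8 13 1 15) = [3, 15, 2, 10, 4, 7, 6, 17, 13, 9, 5, 11, 8, 1, 14, 0, 16, 12]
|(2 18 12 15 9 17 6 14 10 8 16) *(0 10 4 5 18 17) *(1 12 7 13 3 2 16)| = |(0 10 8 1 12 15 9)(2 17 6 14 4 5 18 7 13 3)| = 70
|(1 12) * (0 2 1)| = |(0 2 1 12)| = 4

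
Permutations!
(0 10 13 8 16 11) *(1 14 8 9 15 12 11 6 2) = (0 10 13 9 15 12 11)(1 14 8 16 6 2) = [10, 14, 1, 3, 4, 5, 2, 7, 16, 15, 13, 0, 11, 9, 8, 12, 6]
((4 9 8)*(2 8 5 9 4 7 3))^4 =(9)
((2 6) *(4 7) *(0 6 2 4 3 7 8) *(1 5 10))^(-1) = ((0 6 4 8)(1 5 10)(3 7))^(-1) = (0 8 4 6)(1 10 5)(3 7)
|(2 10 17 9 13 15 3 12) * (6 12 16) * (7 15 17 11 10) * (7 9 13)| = |(2 9 7 15 3 16 6 12)(10 11)(13 17)| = 8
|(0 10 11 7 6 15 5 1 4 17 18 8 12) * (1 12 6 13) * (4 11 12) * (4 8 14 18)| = 12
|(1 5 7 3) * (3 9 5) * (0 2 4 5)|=6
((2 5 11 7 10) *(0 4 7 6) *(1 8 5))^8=((0 4 7 10 2 1 8 5 11 6))^8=(0 11 8 2 7)(1 10 4 6 5)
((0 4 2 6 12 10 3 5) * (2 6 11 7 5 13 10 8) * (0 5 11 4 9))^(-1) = (0 9)(2 8 12 6 4)(3 10 13)(7 11)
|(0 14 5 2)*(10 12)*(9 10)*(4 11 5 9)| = 9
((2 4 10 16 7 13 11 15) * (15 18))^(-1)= ((2 4 10 16 7 13 11 18 15))^(-1)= (2 15 18 11 13 7 16 10 4)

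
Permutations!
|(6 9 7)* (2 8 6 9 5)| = |(2 8 6 5)(7 9)| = 4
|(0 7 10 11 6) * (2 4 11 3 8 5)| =|(0 7 10 3 8 5 2 4 11 6)| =10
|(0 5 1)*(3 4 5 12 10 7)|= 8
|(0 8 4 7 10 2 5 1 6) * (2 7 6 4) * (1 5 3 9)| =|(0 8 2 3 9 1 4 6)(7 10)| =8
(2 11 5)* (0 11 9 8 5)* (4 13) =(0 11)(2 9 8 5)(4 13) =[11, 1, 9, 3, 13, 2, 6, 7, 5, 8, 10, 0, 12, 4]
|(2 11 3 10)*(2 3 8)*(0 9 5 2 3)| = |(0 9 5 2 11 8 3 10)| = 8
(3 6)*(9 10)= (3 6)(9 10)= [0, 1, 2, 6, 4, 5, 3, 7, 8, 10, 9]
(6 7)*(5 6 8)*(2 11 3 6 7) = (2 11 3 6)(5 7 8) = [0, 1, 11, 6, 4, 7, 2, 8, 5, 9, 10, 3]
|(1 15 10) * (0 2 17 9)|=12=|(0 2 17 9)(1 15 10)|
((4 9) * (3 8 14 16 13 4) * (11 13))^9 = ((3 8 14 16 11 13 4 9))^9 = (3 8 14 16 11 13 4 9)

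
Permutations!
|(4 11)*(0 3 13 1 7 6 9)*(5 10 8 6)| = |(0 3 13 1 7 5 10 8 6 9)(4 11)| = 10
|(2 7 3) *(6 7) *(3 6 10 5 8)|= 10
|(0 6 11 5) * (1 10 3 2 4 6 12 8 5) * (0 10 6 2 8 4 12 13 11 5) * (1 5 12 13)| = |(0 1 6 12 4 2 13 11 5 10 3 8)| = 12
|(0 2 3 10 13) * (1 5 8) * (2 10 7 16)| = |(0 10 13)(1 5 8)(2 3 7 16)| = 12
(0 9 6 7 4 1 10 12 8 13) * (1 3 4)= [9, 10, 2, 4, 3, 5, 7, 1, 13, 6, 12, 11, 8, 0]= (0 9 6 7 1 10 12 8 13)(3 4)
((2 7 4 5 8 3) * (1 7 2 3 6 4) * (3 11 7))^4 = ((1 3 11 7)(4 5 8 6))^4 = (11)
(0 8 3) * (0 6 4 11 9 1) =[8, 0, 2, 6, 11, 5, 4, 7, 3, 1, 10, 9] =(0 8 3 6 4 11 9 1)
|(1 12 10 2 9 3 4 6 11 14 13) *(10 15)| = 12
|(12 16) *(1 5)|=|(1 5)(12 16)|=2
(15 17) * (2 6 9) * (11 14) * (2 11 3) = (2 6 9 11 14 3)(15 17) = [0, 1, 6, 2, 4, 5, 9, 7, 8, 11, 10, 14, 12, 13, 3, 17, 16, 15]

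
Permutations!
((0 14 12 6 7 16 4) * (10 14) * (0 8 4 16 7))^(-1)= ((16)(0 10 14 12 6)(4 8))^(-1)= (16)(0 6 12 14 10)(4 8)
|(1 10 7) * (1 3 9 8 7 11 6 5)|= |(1 10 11 6 5)(3 9 8 7)|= 20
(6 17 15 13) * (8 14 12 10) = (6 17 15 13)(8 14 12 10) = [0, 1, 2, 3, 4, 5, 17, 7, 14, 9, 8, 11, 10, 6, 12, 13, 16, 15]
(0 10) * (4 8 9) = [10, 1, 2, 3, 8, 5, 6, 7, 9, 4, 0] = (0 10)(4 8 9)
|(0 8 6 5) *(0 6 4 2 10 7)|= 6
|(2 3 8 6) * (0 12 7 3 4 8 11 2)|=|(0 12 7 3 11 2 4 8 6)|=9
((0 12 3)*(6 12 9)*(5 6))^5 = (0 3 12 6 5 9)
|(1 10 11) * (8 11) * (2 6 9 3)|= 4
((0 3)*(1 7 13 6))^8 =(13)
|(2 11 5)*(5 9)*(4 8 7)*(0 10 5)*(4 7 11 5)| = 6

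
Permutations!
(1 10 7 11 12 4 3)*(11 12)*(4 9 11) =[0, 10, 2, 1, 3, 5, 6, 12, 8, 11, 7, 4, 9] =(1 10 7 12 9 11 4 3)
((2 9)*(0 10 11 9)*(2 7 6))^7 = (11)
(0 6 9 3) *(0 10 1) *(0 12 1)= (0 6 9 3 10)(1 12)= [6, 12, 2, 10, 4, 5, 9, 7, 8, 3, 0, 11, 1]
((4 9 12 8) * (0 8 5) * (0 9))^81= ((0 8 4)(5 9 12))^81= (12)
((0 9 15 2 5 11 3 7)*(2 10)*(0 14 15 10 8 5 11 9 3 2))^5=(0 8 3 5 7 9 14 10 15)(2 11)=((0 3 7 14 15 8 5 9 10)(2 11))^5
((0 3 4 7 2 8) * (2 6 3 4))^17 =(0 6 8 7 2 4 3)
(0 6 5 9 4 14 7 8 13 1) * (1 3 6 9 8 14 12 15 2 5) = (0 9 4 12 15 2 5 8 13 3 6 1)(7 14) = [9, 0, 5, 6, 12, 8, 1, 14, 13, 4, 10, 11, 15, 3, 7, 2]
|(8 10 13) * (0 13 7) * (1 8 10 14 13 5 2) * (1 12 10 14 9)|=6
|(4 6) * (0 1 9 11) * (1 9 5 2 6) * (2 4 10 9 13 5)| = |(0 13 5 4 1 2 6 10 9 11)| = 10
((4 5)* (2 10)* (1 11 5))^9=((1 11 5 4)(2 10))^9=(1 11 5 4)(2 10)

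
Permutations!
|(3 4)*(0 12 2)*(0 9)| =|(0 12 2 9)(3 4)| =4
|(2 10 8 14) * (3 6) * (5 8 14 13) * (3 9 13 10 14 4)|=8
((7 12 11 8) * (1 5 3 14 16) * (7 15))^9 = (1 16 14 3 5)(7 15 8 11 12) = ((1 5 3 14 16)(7 12 11 8 15))^9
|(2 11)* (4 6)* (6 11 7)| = |(2 7 6 4 11)| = 5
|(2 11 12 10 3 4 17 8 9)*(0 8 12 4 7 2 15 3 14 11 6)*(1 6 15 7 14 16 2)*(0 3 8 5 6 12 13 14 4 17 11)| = 9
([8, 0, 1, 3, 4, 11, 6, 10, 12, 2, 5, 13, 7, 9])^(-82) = [11, 5, 10, 3, 4, 0, 6, 2, 13, 7, 1, 8, 9, 12]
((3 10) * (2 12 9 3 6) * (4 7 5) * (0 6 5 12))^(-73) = ((0 6 2)(3 10 5 4 7 12 9))^(-73) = (0 2 6)(3 7 10 12 5 9 4)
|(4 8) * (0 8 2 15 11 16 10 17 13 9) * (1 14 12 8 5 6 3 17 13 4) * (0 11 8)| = 60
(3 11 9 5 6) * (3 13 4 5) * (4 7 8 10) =(3 11 9)(4 5 6 13 7 8 10) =[0, 1, 2, 11, 5, 6, 13, 8, 10, 3, 4, 9, 12, 7]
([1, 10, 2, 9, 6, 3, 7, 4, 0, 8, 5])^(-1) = (0 8 9 3 5 10 1)(4 7 6)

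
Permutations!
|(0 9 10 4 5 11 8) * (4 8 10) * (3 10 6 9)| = |(0 3 10 8)(4 5 11 6 9)| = 20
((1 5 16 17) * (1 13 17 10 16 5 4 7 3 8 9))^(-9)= (1 3)(4 8)(7 9)(10 16)(13 17)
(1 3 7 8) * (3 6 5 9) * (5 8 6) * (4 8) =(1 5 9 3 7 6 4 8) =[0, 5, 2, 7, 8, 9, 4, 6, 1, 3]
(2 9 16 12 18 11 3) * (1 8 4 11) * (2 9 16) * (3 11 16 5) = (1 8 4 16 12 18)(2 5 3 9) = [0, 8, 5, 9, 16, 3, 6, 7, 4, 2, 10, 11, 18, 13, 14, 15, 12, 17, 1]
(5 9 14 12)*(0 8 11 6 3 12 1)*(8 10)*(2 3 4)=(0 10 8 11 6 4 2 3 12 5 9 14 1)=[10, 0, 3, 12, 2, 9, 4, 7, 11, 14, 8, 6, 5, 13, 1]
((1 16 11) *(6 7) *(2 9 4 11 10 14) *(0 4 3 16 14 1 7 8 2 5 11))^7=(0 4)(1 2 5 3 7 10 8 14 9 11 16 6)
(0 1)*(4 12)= [1, 0, 2, 3, 12, 5, 6, 7, 8, 9, 10, 11, 4]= (0 1)(4 12)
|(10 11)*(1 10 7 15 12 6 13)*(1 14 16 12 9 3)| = |(1 10 11 7 15 9 3)(6 13 14 16 12)| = 35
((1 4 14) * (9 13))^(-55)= (1 14 4)(9 13)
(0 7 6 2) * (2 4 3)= (0 7 6 4 3 2)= [7, 1, 0, 2, 3, 5, 4, 6]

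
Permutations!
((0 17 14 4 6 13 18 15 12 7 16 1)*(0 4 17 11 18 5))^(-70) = (0 18 12 16 4 13)(1 6 5 11 15 7)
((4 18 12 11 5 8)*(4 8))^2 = (4 12 5 18 11)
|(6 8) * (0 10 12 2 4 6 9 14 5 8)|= |(0 10 12 2 4 6)(5 8 9 14)|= 12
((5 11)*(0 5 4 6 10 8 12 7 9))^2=(0 11 6 8 7)(4 10 12 9 5)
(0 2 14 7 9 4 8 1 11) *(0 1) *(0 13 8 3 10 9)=[2, 11, 14, 10, 3, 5, 6, 0, 13, 4, 9, 1, 12, 8, 7]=(0 2 14 7)(1 11)(3 10 9 4)(8 13)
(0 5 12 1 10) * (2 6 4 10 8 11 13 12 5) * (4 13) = [2, 8, 6, 3, 10, 5, 13, 7, 11, 9, 0, 4, 1, 12] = (0 2 6 13 12 1 8 11 4 10)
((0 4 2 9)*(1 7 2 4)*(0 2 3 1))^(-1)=((1 7 3)(2 9))^(-1)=(1 3 7)(2 9)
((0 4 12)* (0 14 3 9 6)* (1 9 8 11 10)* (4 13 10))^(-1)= (0 6 9 1 10 13)(3 14 12 4 11 8)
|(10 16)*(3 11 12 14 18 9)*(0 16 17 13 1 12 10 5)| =30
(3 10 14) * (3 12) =(3 10 14 12) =[0, 1, 2, 10, 4, 5, 6, 7, 8, 9, 14, 11, 3, 13, 12]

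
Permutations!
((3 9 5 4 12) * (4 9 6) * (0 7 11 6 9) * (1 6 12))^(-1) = ((0 7 11 12 3 9 5)(1 6 4))^(-1) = (0 5 9 3 12 11 7)(1 4 6)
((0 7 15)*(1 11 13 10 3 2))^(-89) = ((0 7 15)(1 11 13 10 3 2))^(-89) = (0 7 15)(1 11 13 10 3 2)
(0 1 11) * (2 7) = (0 1 11)(2 7) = [1, 11, 7, 3, 4, 5, 6, 2, 8, 9, 10, 0]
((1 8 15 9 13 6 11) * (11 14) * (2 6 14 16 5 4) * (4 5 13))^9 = ((1 8 15 9 4 2 6 16 13 14 11))^9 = (1 14 16 2 9 8 11 13 6 4 15)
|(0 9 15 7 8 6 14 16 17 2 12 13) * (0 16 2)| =|(0 9 15 7 8 6 14 2 12 13 16 17)| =12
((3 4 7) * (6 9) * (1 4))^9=((1 4 7 3)(6 9))^9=(1 4 7 3)(6 9)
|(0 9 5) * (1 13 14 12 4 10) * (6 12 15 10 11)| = 60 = |(0 9 5)(1 13 14 15 10)(4 11 6 12)|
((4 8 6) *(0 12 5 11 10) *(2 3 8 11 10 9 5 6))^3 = (0 4 5 12 11 10 6 9)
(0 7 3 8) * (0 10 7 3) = [3, 1, 2, 8, 4, 5, 6, 0, 10, 9, 7] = (0 3 8 10 7)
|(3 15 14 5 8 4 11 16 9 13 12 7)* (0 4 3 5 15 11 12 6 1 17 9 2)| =|(0 4 12 7 5 8 3 11 16 2)(1 17 9 13 6)(14 15)| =10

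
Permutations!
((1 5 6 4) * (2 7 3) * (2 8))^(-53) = ((1 5 6 4)(2 7 3 8))^(-53) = (1 4 6 5)(2 8 3 7)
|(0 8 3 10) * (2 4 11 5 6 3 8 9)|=9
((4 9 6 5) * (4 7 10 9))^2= ((5 7 10 9 6))^2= (5 10 6 7 9)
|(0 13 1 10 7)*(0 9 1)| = |(0 13)(1 10 7 9)| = 4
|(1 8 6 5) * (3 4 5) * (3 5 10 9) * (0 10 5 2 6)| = 8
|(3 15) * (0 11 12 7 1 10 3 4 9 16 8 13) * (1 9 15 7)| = 22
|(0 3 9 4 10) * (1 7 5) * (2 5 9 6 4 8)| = 30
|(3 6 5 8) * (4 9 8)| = 6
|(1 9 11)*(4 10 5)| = 3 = |(1 9 11)(4 10 5)|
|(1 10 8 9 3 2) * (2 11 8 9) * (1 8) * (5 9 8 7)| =9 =|(1 10 8 2 7 5 9 3 11)|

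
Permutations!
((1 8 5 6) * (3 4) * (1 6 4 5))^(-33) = ((1 8)(3 5 4))^(-33) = (1 8)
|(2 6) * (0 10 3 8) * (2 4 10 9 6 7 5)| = 21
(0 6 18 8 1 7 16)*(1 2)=(0 6 18 8 2 1 7 16)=[6, 7, 1, 3, 4, 5, 18, 16, 2, 9, 10, 11, 12, 13, 14, 15, 0, 17, 8]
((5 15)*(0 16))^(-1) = (0 16)(5 15)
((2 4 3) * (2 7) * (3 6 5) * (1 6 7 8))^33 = ((1 6 5 3 8)(2 4 7))^33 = (1 3 6 8 5)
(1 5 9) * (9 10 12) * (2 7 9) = (1 5 10 12 2 7 9) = [0, 5, 7, 3, 4, 10, 6, 9, 8, 1, 12, 11, 2]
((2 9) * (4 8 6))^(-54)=((2 9)(4 8 6))^(-54)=(9)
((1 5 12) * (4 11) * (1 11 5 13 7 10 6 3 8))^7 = ((1 13 7 10 6 3 8)(4 5 12 11))^7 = (13)(4 11 12 5)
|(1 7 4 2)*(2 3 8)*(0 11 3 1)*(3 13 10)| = |(0 11 13 10 3 8 2)(1 7 4)| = 21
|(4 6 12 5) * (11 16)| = |(4 6 12 5)(11 16)| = 4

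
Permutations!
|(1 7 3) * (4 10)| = 6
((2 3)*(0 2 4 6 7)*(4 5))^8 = (0 2 3 5 4 6 7)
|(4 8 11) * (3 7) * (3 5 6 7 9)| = 6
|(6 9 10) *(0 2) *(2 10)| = |(0 10 6 9 2)| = 5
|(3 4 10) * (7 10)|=4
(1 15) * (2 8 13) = [0, 15, 8, 3, 4, 5, 6, 7, 13, 9, 10, 11, 12, 2, 14, 1] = (1 15)(2 8 13)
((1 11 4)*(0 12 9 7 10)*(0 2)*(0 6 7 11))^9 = (0 11)(1 9)(2 6 7 10)(4 12)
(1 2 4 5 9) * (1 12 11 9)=(1 2 4 5)(9 12 11)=[0, 2, 4, 3, 5, 1, 6, 7, 8, 12, 10, 9, 11]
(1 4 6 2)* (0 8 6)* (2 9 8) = (0 2 1 4)(6 9 8) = [2, 4, 1, 3, 0, 5, 9, 7, 6, 8]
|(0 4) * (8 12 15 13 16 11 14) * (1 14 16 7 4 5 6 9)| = 12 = |(0 5 6 9 1 14 8 12 15 13 7 4)(11 16)|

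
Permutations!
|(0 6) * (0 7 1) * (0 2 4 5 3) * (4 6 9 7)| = 9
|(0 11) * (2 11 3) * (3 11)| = 2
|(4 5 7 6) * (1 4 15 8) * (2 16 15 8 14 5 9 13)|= 12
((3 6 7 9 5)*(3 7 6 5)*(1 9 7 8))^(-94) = ((1 9 3 5 8))^(-94) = (1 9 3 5 8)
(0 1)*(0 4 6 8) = (0 1 4 6 8) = [1, 4, 2, 3, 6, 5, 8, 7, 0]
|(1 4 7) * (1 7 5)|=|(7)(1 4 5)|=3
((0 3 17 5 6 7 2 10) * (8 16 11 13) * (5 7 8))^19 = (0 3 17 7 2 10)(5 6 8 16 11 13)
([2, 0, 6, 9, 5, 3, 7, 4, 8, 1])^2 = (0 6 4 3 1 2 7 5 9)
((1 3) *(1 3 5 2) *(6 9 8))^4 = (1 5 2)(6 9 8)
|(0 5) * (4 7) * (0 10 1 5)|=|(1 5 10)(4 7)|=6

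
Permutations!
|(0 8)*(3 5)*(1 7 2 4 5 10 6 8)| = |(0 1 7 2 4 5 3 10 6 8)| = 10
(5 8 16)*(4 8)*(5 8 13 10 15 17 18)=[0, 1, 2, 3, 13, 4, 6, 7, 16, 9, 15, 11, 12, 10, 14, 17, 8, 18, 5]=(4 13 10 15 17 18 5)(8 16)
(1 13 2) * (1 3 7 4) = (1 13 2 3 7 4) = [0, 13, 3, 7, 1, 5, 6, 4, 8, 9, 10, 11, 12, 2]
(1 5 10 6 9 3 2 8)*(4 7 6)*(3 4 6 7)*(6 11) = (1 5 10 11 6 9 4 3 2 8) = [0, 5, 8, 2, 3, 10, 9, 7, 1, 4, 11, 6]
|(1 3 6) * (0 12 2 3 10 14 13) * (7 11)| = |(0 12 2 3 6 1 10 14 13)(7 11)| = 18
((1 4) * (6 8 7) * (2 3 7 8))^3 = (8)(1 4)(2 6 7 3)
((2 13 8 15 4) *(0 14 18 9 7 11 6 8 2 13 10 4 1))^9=((0 14 18 9 7 11 6 8 15 1)(2 10 4 13))^9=(0 1 15 8 6 11 7 9 18 14)(2 10 4 13)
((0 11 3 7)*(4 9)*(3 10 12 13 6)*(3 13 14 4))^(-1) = (0 7 3 9 4 14 12 10 11)(6 13)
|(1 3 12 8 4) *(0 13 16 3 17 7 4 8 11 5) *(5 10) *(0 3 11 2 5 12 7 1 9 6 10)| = |(0 13 16 11)(1 17)(2 5 3 7 4 9 6 10 12)| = 36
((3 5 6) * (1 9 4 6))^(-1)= ((1 9 4 6 3 5))^(-1)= (1 5 3 6 4 9)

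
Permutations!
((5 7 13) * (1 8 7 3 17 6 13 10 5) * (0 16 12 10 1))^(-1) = (0 13 6 17 3 5 10 12 16)(1 7 8) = ((0 16 12 10 5 3 17 6 13)(1 8 7))^(-1)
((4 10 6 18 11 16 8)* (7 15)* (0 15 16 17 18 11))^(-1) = (0 18 17 11 6 10 4 8 16 7 15)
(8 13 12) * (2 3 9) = (2 3 9)(8 13 12) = [0, 1, 3, 9, 4, 5, 6, 7, 13, 2, 10, 11, 8, 12]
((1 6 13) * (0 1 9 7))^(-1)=(0 7 9 13 6 1)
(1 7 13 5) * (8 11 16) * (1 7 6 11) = (1 6 11 16 8)(5 7 13) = [0, 6, 2, 3, 4, 7, 11, 13, 1, 9, 10, 16, 12, 5, 14, 15, 8]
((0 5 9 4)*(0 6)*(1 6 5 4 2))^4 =(0 2 4 1 5 6 9)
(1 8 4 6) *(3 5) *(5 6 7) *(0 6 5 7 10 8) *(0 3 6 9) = (0 9)(1 3 5 6)(4 10 8) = [9, 3, 2, 5, 10, 6, 1, 7, 4, 0, 8]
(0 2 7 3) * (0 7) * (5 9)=(0 2)(3 7)(5 9)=[2, 1, 0, 7, 4, 9, 6, 3, 8, 5]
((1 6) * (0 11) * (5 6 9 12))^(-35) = ((0 11)(1 9 12 5 6))^(-35) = (12)(0 11)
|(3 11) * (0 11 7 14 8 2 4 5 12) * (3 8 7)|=|(0 11 8 2 4 5 12)(7 14)|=14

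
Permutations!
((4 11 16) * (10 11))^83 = (4 16 11 10)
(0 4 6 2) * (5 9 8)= (0 4 6 2)(5 9 8)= [4, 1, 0, 3, 6, 9, 2, 7, 5, 8]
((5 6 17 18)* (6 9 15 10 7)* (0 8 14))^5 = (0 14 8)(5 6 15 18 7 9 17 10) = ((0 8 14)(5 9 15 10 7 6 17 18))^5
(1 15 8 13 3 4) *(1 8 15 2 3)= (15)(1 2 3 4 8 13)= [0, 2, 3, 4, 8, 5, 6, 7, 13, 9, 10, 11, 12, 1, 14, 15]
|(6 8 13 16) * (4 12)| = |(4 12)(6 8 13 16)| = 4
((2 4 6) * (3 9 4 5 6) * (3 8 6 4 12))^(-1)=(2 6 8 4 5)(3 12 9)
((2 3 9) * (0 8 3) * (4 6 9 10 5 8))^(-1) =(0 2 9 6 4)(3 8 5 10)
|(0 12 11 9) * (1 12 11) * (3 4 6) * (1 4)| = 15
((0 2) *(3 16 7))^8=(3 7 16)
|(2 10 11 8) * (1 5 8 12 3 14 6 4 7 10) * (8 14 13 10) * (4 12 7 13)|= 13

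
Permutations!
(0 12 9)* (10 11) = (0 12 9)(10 11) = [12, 1, 2, 3, 4, 5, 6, 7, 8, 0, 11, 10, 9]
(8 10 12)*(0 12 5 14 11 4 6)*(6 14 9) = (0 12 8 10 5 9 6)(4 14 11) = [12, 1, 2, 3, 14, 9, 0, 7, 10, 6, 5, 4, 8, 13, 11]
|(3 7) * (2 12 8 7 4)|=6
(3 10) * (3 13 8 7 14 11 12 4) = (3 10 13 8 7 14 11 12 4) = [0, 1, 2, 10, 3, 5, 6, 14, 7, 9, 13, 12, 4, 8, 11]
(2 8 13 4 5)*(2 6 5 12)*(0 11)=(0 11)(2 8 13 4 12)(5 6)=[11, 1, 8, 3, 12, 6, 5, 7, 13, 9, 10, 0, 2, 4]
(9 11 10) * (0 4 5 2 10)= [4, 1, 10, 3, 5, 2, 6, 7, 8, 11, 9, 0]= (0 4 5 2 10 9 11)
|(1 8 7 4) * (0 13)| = |(0 13)(1 8 7 4)| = 4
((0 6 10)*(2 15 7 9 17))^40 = (17)(0 6 10)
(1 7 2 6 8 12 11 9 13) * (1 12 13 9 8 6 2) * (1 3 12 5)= [0, 7, 2, 12, 4, 1, 6, 3, 13, 9, 10, 8, 11, 5]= (1 7 3 12 11 8 13 5)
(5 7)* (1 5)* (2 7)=[0, 5, 7, 3, 4, 2, 6, 1]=(1 5 2 7)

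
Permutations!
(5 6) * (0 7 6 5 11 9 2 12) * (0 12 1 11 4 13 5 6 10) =(0 7 10)(1 11 9 2)(4 13 5 6) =[7, 11, 1, 3, 13, 6, 4, 10, 8, 2, 0, 9, 12, 5]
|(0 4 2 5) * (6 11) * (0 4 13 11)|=12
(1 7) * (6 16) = [0, 7, 2, 3, 4, 5, 16, 1, 8, 9, 10, 11, 12, 13, 14, 15, 6] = (1 7)(6 16)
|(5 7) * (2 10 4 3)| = 4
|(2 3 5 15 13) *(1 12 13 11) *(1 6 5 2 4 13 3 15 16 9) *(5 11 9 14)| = |(1 12 3 2 15 9)(4 13)(5 16 14)(6 11)| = 6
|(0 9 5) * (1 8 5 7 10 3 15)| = 9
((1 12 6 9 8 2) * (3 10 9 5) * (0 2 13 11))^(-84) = ((0 2 1 12 6 5 3 10 9 8 13 11))^(-84) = (13)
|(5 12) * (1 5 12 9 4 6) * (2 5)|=|(12)(1 2 5 9 4 6)|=6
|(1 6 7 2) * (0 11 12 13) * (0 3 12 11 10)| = 12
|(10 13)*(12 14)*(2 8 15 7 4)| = |(2 8 15 7 4)(10 13)(12 14)| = 10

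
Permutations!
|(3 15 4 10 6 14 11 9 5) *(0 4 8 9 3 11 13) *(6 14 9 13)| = |(0 4 10 14 6 9 5 11 3 15 8 13)| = 12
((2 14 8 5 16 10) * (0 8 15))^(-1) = (0 15 14 2 10 16 5 8)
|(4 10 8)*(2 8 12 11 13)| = |(2 8 4 10 12 11 13)| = 7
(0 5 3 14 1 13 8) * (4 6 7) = (0 5 3 14 1 13 8)(4 6 7) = [5, 13, 2, 14, 6, 3, 7, 4, 0, 9, 10, 11, 12, 8, 1]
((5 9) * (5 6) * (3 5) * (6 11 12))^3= (3 11)(5 12)(6 9)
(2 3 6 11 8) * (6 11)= (2 3 11 8)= [0, 1, 3, 11, 4, 5, 6, 7, 2, 9, 10, 8]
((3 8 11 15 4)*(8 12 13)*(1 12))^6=(1 4 11 13)(3 15 8 12)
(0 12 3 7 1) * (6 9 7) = (0 12 3 6 9 7 1) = [12, 0, 2, 6, 4, 5, 9, 1, 8, 7, 10, 11, 3]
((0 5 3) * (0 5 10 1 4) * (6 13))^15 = ((0 10 1 4)(3 5)(6 13))^15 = (0 4 1 10)(3 5)(6 13)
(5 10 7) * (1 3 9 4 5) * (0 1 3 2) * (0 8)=(0 1 2 8)(3 9 4 5 10 7)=[1, 2, 8, 9, 5, 10, 6, 3, 0, 4, 7]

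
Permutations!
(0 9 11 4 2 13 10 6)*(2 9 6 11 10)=(0 6)(2 13)(4 9 10 11)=[6, 1, 13, 3, 9, 5, 0, 7, 8, 10, 11, 4, 12, 2]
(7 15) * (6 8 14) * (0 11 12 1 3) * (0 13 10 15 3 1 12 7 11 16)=[16, 1, 2, 13, 4, 5, 8, 3, 14, 9, 15, 7, 12, 10, 6, 11, 0]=(0 16)(3 13 10 15 11 7)(6 8 14)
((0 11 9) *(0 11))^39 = (9 11) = ((9 11))^39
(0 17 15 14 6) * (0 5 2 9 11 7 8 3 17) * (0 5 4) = [5, 1, 9, 17, 0, 2, 4, 8, 3, 11, 10, 7, 12, 13, 6, 14, 16, 15] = (0 5 2 9 11 7 8 3 17 15 14 6 4)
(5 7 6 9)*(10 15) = (5 7 6 9)(10 15) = [0, 1, 2, 3, 4, 7, 9, 6, 8, 5, 15, 11, 12, 13, 14, 10]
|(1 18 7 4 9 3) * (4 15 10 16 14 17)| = |(1 18 7 15 10 16 14 17 4 9 3)| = 11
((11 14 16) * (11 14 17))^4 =((11 17)(14 16))^4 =(17)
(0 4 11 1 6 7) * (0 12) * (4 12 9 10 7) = (0 12)(1 6 4 11)(7 9 10) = [12, 6, 2, 3, 11, 5, 4, 9, 8, 10, 7, 1, 0]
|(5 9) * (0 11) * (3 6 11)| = 4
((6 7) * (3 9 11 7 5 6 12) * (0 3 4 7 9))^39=(12)(0 3)(5 6)(9 11)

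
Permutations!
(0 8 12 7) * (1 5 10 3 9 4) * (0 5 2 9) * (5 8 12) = (0 12 7 8 5 10 3)(1 2 9 4) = [12, 2, 9, 0, 1, 10, 6, 8, 5, 4, 3, 11, 7]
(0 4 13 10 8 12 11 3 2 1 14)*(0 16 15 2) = (0 4 13 10 8 12 11 3)(1 14 16 15 2) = [4, 14, 1, 0, 13, 5, 6, 7, 12, 9, 8, 3, 11, 10, 16, 2, 15]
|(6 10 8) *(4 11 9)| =|(4 11 9)(6 10 8)| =3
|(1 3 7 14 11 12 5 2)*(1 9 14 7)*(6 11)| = |(1 3)(2 9 14 6 11 12 5)| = 14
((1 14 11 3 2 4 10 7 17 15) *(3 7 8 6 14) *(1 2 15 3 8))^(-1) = ((1 8 6 14 11 7 17 3 15 2 4 10))^(-1) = (1 10 4 2 15 3 17 7 11 14 6 8)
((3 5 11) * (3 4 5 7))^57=(11)(3 7)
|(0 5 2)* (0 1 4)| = |(0 5 2 1 4)| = 5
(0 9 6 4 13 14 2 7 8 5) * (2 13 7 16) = (0 9 6 4 7 8 5)(2 16)(13 14) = [9, 1, 16, 3, 7, 0, 4, 8, 5, 6, 10, 11, 12, 14, 13, 15, 2]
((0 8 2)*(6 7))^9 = (8)(6 7)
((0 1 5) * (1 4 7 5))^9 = (0 4 7 5)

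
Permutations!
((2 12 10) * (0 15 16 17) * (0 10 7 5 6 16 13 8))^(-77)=(0 8 13 15)(2 5 17 12 6 10 7 16)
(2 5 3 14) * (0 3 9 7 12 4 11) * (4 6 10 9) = (0 3 14 2 5 4 11)(6 10 9 7 12) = [3, 1, 5, 14, 11, 4, 10, 12, 8, 7, 9, 0, 6, 13, 2]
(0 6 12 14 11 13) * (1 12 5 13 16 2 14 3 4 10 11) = (0 6 5 13)(1 12 3 4 10 11 16 2 14) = [6, 12, 14, 4, 10, 13, 5, 7, 8, 9, 11, 16, 3, 0, 1, 15, 2]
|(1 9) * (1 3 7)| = |(1 9 3 7)| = 4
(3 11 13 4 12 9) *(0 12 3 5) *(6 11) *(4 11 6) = (0 12 9 5)(3 4)(11 13) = [12, 1, 2, 4, 3, 0, 6, 7, 8, 5, 10, 13, 9, 11]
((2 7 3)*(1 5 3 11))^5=(1 11 7 2 3 5)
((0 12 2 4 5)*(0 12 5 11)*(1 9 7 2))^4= (0 9 11 1 4 12 2 5 7)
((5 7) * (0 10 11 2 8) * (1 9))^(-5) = ((0 10 11 2 8)(1 9)(5 7))^(-5) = (11)(1 9)(5 7)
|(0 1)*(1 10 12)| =|(0 10 12 1)| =4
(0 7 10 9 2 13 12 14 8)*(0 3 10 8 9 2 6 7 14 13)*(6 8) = (0 14 9 8 3 10 2)(6 7)(12 13) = [14, 1, 0, 10, 4, 5, 7, 6, 3, 8, 2, 11, 13, 12, 9]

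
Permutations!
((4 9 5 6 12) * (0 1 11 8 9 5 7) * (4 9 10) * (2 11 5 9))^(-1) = ((0 1 5 6 12 2 11 8 10 4 9 7))^(-1) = (0 7 9 4 10 8 11 2 12 6 5 1)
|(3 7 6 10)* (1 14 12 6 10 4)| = 15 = |(1 14 12 6 4)(3 7 10)|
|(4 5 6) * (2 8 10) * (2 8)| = |(4 5 6)(8 10)| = 6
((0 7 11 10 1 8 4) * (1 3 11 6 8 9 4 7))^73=(0 1 9 4)(3 11 10)(6 8 7)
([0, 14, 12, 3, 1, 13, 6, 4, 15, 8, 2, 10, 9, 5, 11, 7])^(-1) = (1 4 7 15 8 9 12 2 10 11 14)(5 13)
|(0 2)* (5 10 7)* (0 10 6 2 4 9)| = 15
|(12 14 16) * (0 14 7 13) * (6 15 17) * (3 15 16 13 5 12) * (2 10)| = |(0 14 13)(2 10)(3 15 17 6 16)(5 12 7)| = 30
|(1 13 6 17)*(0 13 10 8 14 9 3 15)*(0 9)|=24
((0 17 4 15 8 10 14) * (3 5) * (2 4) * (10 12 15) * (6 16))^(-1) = ((0 17 2 4 10 14)(3 5)(6 16)(8 12 15))^(-1) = (0 14 10 4 2 17)(3 5)(6 16)(8 15 12)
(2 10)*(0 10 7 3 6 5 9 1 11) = (0 10 2 7 3 6 5 9 1 11) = [10, 11, 7, 6, 4, 9, 5, 3, 8, 1, 2, 0]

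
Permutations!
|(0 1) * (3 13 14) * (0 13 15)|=6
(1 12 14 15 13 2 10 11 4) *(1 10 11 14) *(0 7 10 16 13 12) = [7, 0, 11, 3, 16, 5, 6, 10, 8, 9, 14, 4, 1, 2, 15, 12, 13] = (0 7 10 14 15 12 1)(2 11 4 16 13)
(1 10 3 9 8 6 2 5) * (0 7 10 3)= (0 7 10)(1 3 9 8 6 2 5)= [7, 3, 5, 9, 4, 1, 2, 10, 6, 8, 0]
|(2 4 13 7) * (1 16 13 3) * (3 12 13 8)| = |(1 16 8 3)(2 4 12 13 7)| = 20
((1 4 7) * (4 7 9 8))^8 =(4 8 9)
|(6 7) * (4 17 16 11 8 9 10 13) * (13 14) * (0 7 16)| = |(0 7 6 16 11 8 9 10 14 13 4 17)| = 12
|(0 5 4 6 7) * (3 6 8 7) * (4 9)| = 6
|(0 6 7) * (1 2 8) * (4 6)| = 12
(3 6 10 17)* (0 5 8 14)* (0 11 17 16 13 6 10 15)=[5, 1, 2, 10, 4, 8, 15, 7, 14, 9, 16, 17, 12, 6, 11, 0, 13, 3]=(0 5 8 14 11 17 3 10 16 13 6 15)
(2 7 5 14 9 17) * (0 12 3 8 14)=(0 12 3 8 14 9 17 2 7 5)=[12, 1, 7, 8, 4, 0, 6, 5, 14, 17, 10, 11, 3, 13, 9, 15, 16, 2]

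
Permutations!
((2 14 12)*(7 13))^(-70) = ((2 14 12)(7 13))^(-70) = (2 12 14)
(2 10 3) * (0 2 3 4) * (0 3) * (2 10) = (0 10 4 3) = [10, 1, 2, 0, 3, 5, 6, 7, 8, 9, 4]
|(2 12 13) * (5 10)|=6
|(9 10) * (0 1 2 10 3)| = 6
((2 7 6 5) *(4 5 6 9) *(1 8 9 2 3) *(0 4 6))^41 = (0 4 5 3 1 8 9 6)(2 7)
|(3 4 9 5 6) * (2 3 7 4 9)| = |(2 3 9 5 6 7 4)| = 7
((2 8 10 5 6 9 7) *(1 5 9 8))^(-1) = ((1 5 6 8 10 9 7 2))^(-1) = (1 2 7 9 10 8 6 5)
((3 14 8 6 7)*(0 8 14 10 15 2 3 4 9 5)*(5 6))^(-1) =(0 5 8)(2 15 10 3)(4 7 6 9)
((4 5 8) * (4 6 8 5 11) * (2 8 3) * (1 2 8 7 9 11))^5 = ((1 2 7 9 11 4)(3 8 6))^5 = (1 4 11 9 7 2)(3 6 8)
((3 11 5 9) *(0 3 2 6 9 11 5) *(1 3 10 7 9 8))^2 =((0 10 7 9 2 6 8 1 3 5 11))^2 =(0 7 2 8 3 11 10 9 6 1 5)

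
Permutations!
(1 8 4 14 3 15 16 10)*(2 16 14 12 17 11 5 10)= (1 8 4 12 17 11 5 10)(2 16)(3 15 14)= [0, 8, 16, 15, 12, 10, 6, 7, 4, 9, 1, 5, 17, 13, 3, 14, 2, 11]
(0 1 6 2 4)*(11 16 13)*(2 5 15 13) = (0 1 6 5 15 13 11 16 2 4) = [1, 6, 4, 3, 0, 15, 5, 7, 8, 9, 10, 16, 12, 11, 14, 13, 2]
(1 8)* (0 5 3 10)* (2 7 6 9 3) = (0 5 2 7 6 9 3 10)(1 8) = [5, 8, 7, 10, 4, 2, 9, 6, 1, 3, 0]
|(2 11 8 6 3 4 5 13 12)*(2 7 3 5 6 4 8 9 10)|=|(2 11 9 10)(3 8 4 6 5 13 12 7)|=8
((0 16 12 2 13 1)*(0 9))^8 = (0 16 12 2 13 1 9) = ((0 16 12 2 13 1 9))^8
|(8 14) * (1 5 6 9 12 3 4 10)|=8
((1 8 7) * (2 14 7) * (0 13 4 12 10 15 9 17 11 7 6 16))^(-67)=(0 14 1 17 10 13 6 8 11 15 4 16 2 7 9 12)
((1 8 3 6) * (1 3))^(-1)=(1 8)(3 6)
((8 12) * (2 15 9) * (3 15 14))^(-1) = ((2 14 3 15 9)(8 12))^(-1) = (2 9 15 3 14)(8 12)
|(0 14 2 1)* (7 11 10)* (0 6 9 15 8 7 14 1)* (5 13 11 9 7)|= |(0 1 6 7 9 15 8 5 13 11 10 14 2)|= 13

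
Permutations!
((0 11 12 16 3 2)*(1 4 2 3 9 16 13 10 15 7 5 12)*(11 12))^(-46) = ((0 12 13 10 15 7 5 11 1 4 2)(9 16))^(-46) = (16)(0 4 11 7 10 12 2 1 5 15 13)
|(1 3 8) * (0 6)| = |(0 6)(1 3 8)| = 6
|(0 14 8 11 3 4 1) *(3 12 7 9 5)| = |(0 14 8 11 12 7 9 5 3 4 1)| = 11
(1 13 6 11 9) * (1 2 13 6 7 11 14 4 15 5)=(1 6 14 4 15 5)(2 13 7 11 9)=[0, 6, 13, 3, 15, 1, 14, 11, 8, 2, 10, 9, 12, 7, 4, 5]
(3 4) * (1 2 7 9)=(1 2 7 9)(3 4)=[0, 2, 7, 4, 3, 5, 6, 9, 8, 1]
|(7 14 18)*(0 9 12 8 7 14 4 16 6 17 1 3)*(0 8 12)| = |(0 9)(1 3 8 7 4 16 6 17)(14 18)| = 8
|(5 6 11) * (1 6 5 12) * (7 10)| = |(1 6 11 12)(7 10)| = 4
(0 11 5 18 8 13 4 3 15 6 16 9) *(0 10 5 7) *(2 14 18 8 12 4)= [11, 1, 14, 15, 3, 8, 16, 0, 13, 10, 5, 7, 4, 2, 18, 6, 9, 17, 12]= (0 11 7)(2 14 18 12 4 3 15 6 16 9 10 5 8 13)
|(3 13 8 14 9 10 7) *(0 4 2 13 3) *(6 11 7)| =|(0 4 2 13 8 14 9 10 6 11 7)| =11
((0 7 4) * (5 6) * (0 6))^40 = (7)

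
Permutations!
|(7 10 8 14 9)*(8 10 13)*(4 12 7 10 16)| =|(4 12 7 13 8 14 9 10 16)| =9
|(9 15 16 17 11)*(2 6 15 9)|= |(2 6 15 16 17 11)|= 6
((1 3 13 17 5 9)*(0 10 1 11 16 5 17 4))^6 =(17)(5 11)(9 16)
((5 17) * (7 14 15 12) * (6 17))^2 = ((5 6 17)(7 14 15 12))^2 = (5 17 6)(7 15)(12 14)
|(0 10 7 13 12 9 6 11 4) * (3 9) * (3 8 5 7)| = 35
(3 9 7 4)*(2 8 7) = (2 8 7 4 3 9) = [0, 1, 8, 9, 3, 5, 6, 4, 7, 2]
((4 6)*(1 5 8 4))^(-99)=(1 5 8 4 6)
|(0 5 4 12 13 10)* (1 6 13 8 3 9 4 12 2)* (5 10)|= |(0 10)(1 6 13 5 12 8 3 9 4 2)|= 10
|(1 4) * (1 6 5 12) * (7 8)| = |(1 4 6 5 12)(7 8)| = 10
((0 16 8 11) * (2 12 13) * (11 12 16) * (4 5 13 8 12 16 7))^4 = (2 13 5 4 7)(8 16 12)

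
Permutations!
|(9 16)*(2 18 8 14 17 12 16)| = 8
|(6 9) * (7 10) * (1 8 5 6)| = |(1 8 5 6 9)(7 10)| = 10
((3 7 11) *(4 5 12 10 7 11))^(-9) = (3 11)(4 5 12 10 7) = ((3 11)(4 5 12 10 7))^(-9)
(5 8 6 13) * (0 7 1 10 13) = (0 7 1 10 13 5 8 6) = [7, 10, 2, 3, 4, 8, 0, 1, 6, 9, 13, 11, 12, 5]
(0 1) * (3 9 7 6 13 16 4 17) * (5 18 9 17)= (0 1)(3 17)(4 5 18 9 7 6 13 16)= [1, 0, 2, 17, 5, 18, 13, 6, 8, 7, 10, 11, 12, 16, 14, 15, 4, 3, 9]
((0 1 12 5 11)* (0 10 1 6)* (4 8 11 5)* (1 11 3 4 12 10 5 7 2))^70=(12)(1 7 11)(2 5 10)(3 4 8)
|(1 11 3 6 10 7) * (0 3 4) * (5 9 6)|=|(0 3 5 9 6 10 7 1 11 4)|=10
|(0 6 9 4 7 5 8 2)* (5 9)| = 15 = |(0 6 5 8 2)(4 7 9)|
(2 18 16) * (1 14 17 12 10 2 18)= [0, 14, 1, 3, 4, 5, 6, 7, 8, 9, 2, 11, 10, 13, 17, 15, 18, 12, 16]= (1 14 17 12 10 2)(16 18)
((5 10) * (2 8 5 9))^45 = ((2 8 5 10 9))^45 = (10)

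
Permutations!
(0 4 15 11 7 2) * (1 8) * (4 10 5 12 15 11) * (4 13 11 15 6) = (0 10 5 12 6 4 15 13 11 7 2)(1 8) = [10, 8, 0, 3, 15, 12, 4, 2, 1, 9, 5, 7, 6, 11, 14, 13]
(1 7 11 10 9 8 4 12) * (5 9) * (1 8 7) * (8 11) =[0, 1, 2, 3, 12, 9, 6, 8, 4, 7, 5, 10, 11] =(4 12 11 10 5 9 7 8)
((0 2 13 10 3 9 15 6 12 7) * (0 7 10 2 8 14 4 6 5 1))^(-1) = (0 1 5 15 9 3 10 12 6 4 14 8)(2 13)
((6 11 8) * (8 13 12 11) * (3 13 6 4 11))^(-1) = (3 12 13)(4 8 6 11) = ((3 13 12)(4 11 6 8))^(-1)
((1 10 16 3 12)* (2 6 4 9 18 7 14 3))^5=(1 4 3 2 7 10 9 12 6 14 16 18)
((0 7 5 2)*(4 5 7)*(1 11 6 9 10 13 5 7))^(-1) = (0 2 5 13 10 9 6 11 1 7 4)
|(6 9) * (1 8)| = |(1 8)(6 9)| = 2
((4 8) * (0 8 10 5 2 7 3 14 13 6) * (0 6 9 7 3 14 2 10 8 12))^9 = ((0 12)(2 3)(4 8)(5 10)(7 14 13 9))^9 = (0 12)(2 3)(4 8)(5 10)(7 14 13 9)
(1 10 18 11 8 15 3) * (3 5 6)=(1 10 18 11 8 15 5 6 3)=[0, 10, 2, 1, 4, 6, 3, 7, 15, 9, 18, 8, 12, 13, 14, 5, 16, 17, 11]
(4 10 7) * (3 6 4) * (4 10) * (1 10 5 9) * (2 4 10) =(1 2 4 10 7 3 6 5 9) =[0, 2, 4, 6, 10, 9, 5, 3, 8, 1, 7]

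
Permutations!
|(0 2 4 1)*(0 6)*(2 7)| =|(0 7 2 4 1 6)| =6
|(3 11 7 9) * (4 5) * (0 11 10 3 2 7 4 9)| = 14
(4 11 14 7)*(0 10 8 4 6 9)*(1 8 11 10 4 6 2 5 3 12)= (0 4 10 11 14 7 2 5 3 12 1 8 6 9)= [4, 8, 5, 12, 10, 3, 9, 2, 6, 0, 11, 14, 1, 13, 7]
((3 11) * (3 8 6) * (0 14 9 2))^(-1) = ((0 14 9 2)(3 11 8 6))^(-1) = (0 2 9 14)(3 6 8 11)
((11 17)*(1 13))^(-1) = (1 13)(11 17)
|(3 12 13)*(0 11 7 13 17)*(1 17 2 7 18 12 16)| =11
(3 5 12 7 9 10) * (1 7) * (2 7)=(1 2 7 9 10 3 5 12)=[0, 2, 7, 5, 4, 12, 6, 9, 8, 10, 3, 11, 1]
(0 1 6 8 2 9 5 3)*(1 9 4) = (0 9 5 3)(1 6 8 2 4) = [9, 6, 4, 0, 1, 3, 8, 7, 2, 5]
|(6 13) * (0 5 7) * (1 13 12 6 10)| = |(0 5 7)(1 13 10)(6 12)| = 6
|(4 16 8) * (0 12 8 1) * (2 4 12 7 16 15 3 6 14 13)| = 28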